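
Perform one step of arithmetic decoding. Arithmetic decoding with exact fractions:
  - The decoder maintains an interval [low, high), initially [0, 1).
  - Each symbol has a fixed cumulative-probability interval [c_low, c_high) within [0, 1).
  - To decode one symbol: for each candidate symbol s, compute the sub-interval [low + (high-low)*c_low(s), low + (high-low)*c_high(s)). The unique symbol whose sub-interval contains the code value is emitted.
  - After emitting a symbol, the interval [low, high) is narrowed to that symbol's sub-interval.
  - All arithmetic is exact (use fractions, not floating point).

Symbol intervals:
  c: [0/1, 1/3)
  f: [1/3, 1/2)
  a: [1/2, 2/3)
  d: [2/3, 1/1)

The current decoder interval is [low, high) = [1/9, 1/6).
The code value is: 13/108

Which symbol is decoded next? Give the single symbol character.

Answer: c

Derivation:
Interval width = high − low = 1/6 − 1/9 = 1/18
Scaled code = (code − low) / width = (13/108 − 1/9) / 1/18 = 1/6
  c: [0/1, 1/3) ← scaled code falls here ✓
  f: [1/3, 1/2) 
  a: [1/2, 2/3) 
  d: [2/3, 1/1) 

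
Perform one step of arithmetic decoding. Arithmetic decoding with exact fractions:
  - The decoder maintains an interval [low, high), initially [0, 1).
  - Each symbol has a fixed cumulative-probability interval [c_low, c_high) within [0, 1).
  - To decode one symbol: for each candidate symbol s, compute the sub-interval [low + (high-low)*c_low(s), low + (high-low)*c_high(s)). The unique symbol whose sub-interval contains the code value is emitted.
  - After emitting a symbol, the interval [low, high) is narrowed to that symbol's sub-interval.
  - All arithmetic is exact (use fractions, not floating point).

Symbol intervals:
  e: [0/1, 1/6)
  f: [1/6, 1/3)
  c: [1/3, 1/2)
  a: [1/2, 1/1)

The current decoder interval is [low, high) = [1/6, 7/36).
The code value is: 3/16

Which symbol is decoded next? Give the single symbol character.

Interval width = high − low = 7/36 − 1/6 = 1/36
Scaled code = (code − low) / width = (3/16 − 1/6) / 1/36 = 3/4
  e: [0/1, 1/6) 
  f: [1/6, 1/3) 
  c: [1/3, 1/2) 
  a: [1/2, 1/1) ← scaled code falls here ✓

Answer: a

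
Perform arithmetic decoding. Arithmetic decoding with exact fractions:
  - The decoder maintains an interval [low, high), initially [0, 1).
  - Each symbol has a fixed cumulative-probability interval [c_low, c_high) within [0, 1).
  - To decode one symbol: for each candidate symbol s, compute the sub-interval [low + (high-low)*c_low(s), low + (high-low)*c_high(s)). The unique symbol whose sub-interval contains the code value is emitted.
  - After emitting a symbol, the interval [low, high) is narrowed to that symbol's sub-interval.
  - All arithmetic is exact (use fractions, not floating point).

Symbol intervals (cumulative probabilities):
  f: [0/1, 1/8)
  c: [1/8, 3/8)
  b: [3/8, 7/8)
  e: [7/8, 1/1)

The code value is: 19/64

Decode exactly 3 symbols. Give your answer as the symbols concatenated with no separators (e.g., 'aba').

Step 1: interval [0/1, 1/1), width = 1/1 - 0/1 = 1/1
  'f': [0/1 + 1/1*0/1, 0/1 + 1/1*1/8) = [0/1, 1/8)
  'c': [0/1 + 1/1*1/8, 0/1 + 1/1*3/8) = [1/8, 3/8) <- contains code 19/64
  'b': [0/1 + 1/1*3/8, 0/1 + 1/1*7/8) = [3/8, 7/8)
  'e': [0/1 + 1/1*7/8, 0/1 + 1/1*1/1) = [7/8, 1/1)
  emit 'c', narrow to [1/8, 3/8)
Step 2: interval [1/8, 3/8), width = 3/8 - 1/8 = 1/4
  'f': [1/8 + 1/4*0/1, 1/8 + 1/4*1/8) = [1/8, 5/32)
  'c': [1/8 + 1/4*1/8, 1/8 + 1/4*3/8) = [5/32, 7/32)
  'b': [1/8 + 1/4*3/8, 1/8 + 1/4*7/8) = [7/32, 11/32) <- contains code 19/64
  'e': [1/8 + 1/4*7/8, 1/8 + 1/4*1/1) = [11/32, 3/8)
  emit 'b', narrow to [7/32, 11/32)
Step 3: interval [7/32, 11/32), width = 11/32 - 7/32 = 1/8
  'f': [7/32 + 1/8*0/1, 7/32 + 1/8*1/8) = [7/32, 15/64)
  'c': [7/32 + 1/8*1/8, 7/32 + 1/8*3/8) = [15/64, 17/64)
  'b': [7/32 + 1/8*3/8, 7/32 + 1/8*7/8) = [17/64, 21/64) <- contains code 19/64
  'e': [7/32 + 1/8*7/8, 7/32 + 1/8*1/1) = [21/64, 11/32)
  emit 'b', narrow to [17/64, 21/64)

Answer: cbb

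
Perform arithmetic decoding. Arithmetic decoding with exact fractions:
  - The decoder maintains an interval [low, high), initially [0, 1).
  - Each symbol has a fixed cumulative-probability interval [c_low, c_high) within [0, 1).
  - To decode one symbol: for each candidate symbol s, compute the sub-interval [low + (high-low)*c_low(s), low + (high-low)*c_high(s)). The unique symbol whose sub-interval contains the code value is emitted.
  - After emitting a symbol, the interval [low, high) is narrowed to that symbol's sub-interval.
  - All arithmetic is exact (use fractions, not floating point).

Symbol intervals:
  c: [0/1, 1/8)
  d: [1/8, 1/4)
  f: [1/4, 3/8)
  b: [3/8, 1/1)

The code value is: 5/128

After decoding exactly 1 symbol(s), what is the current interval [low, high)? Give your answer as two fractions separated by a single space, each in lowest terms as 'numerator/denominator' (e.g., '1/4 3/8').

Answer: 0/1 1/8

Derivation:
Step 1: interval [0/1, 1/1), width = 1/1 - 0/1 = 1/1
  'c': [0/1 + 1/1*0/1, 0/1 + 1/1*1/8) = [0/1, 1/8) <- contains code 5/128
  'd': [0/1 + 1/1*1/8, 0/1 + 1/1*1/4) = [1/8, 1/4)
  'f': [0/1 + 1/1*1/4, 0/1 + 1/1*3/8) = [1/4, 3/8)
  'b': [0/1 + 1/1*3/8, 0/1 + 1/1*1/1) = [3/8, 1/1)
  emit 'c', narrow to [0/1, 1/8)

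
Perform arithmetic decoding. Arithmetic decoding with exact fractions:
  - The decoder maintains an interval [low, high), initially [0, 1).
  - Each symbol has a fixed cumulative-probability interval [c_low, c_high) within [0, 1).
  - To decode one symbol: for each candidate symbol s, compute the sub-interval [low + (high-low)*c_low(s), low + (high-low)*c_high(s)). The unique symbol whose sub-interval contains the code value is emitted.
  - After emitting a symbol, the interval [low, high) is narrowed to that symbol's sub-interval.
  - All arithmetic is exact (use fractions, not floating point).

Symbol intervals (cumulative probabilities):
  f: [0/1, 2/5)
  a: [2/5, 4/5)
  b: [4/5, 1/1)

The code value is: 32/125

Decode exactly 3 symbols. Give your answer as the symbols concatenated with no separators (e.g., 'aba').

Answer: faa

Derivation:
Step 1: interval [0/1, 1/1), width = 1/1 - 0/1 = 1/1
  'f': [0/1 + 1/1*0/1, 0/1 + 1/1*2/5) = [0/1, 2/5) <- contains code 32/125
  'a': [0/1 + 1/1*2/5, 0/1 + 1/1*4/5) = [2/5, 4/5)
  'b': [0/1 + 1/1*4/5, 0/1 + 1/1*1/1) = [4/5, 1/1)
  emit 'f', narrow to [0/1, 2/5)
Step 2: interval [0/1, 2/5), width = 2/5 - 0/1 = 2/5
  'f': [0/1 + 2/5*0/1, 0/1 + 2/5*2/5) = [0/1, 4/25)
  'a': [0/1 + 2/5*2/5, 0/1 + 2/5*4/5) = [4/25, 8/25) <- contains code 32/125
  'b': [0/1 + 2/5*4/5, 0/1 + 2/5*1/1) = [8/25, 2/5)
  emit 'a', narrow to [4/25, 8/25)
Step 3: interval [4/25, 8/25), width = 8/25 - 4/25 = 4/25
  'f': [4/25 + 4/25*0/1, 4/25 + 4/25*2/5) = [4/25, 28/125)
  'a': [4/25 + 4/25*2/5, 4/25 + 4/25*4/5) = [28/125, 36/125) <- contains code 32/125
  'b': [4/25 + 4/25*4/5, 4/25 + 4/25*1/1) = [36/125, 8/25)
  emit 'a', narrow to [28/125, 36/125)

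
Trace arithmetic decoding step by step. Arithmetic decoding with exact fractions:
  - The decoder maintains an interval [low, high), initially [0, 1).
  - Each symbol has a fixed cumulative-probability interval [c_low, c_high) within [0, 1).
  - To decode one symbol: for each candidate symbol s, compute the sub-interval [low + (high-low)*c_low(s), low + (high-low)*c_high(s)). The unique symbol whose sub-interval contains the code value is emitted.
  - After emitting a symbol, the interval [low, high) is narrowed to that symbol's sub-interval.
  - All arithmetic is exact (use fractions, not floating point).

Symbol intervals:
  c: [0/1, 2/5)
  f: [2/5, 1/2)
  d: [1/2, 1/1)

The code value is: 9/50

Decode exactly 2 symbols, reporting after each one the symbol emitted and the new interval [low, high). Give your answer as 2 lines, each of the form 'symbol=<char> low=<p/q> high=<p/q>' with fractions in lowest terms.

Answer: symbol=c low=0/1 high=2/5
symbol=f low=4/25 high=1/5

Derivation:
Step 1: interval [0/1, 1/1), width = 1/1 - 0/1 = 1/1
  'c': [0/1 + 1/1*0/1, 0/1 + 1/1*2/5) = [0/1, 2/5) <- contains code 9/50
  'f': [0/1 + 1/1*2/5, 0/1 + 1/1*1/2) = [2/5, 1/2)
  'd': [0/1 + 1/1*1/2, 0/1 + 1/1*1/1) = [1/2, 1/1)
  emit 'c', narrow to [0/1, 2/5)
Step 2: interval [0/1, 2/5), width = 2/5 - 0/1 = 2/5
  'c': [0/1 + 2/5*0/1, 0/1 + 2/5*2/5) = [0/1, 4/25)
  'f': [0/1 + 2/5*2/5, 0/1 + 2/5*1/2) = [4/25, 1/5) <- contains code 9/50
  'd': [0/1 + 2/5*1/2, 0/1 + 2/5*1/1) = [1/5, 2/5)
  emit 'f', narrow to [4/25, 1/5)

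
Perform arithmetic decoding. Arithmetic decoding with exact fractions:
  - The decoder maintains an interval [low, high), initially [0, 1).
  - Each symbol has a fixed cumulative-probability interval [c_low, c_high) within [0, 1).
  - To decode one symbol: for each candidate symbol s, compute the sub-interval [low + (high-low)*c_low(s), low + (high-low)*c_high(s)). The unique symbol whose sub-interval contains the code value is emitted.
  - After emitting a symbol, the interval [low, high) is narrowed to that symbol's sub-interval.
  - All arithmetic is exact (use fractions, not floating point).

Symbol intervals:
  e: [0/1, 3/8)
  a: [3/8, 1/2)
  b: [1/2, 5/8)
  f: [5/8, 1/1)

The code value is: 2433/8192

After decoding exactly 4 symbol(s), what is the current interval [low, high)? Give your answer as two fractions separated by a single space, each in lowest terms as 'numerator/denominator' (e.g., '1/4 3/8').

Step 1: interval [0/1, 1/1), width = 1/1 - 0/1 = 1/1
  'e': [0/1 + 1/1*0/1, 0/1 + 1/1*3/8) = [0/1, 3/8) <- contains code 2433/8192
  'a': [0/1 + 1/1*3/8, 0/1 + 1/1*1/2) = [3/8, 1/2)
  'b': [0/1 + 1/1*1/2, 0/1 + 1/1*5/8) = [1/2, 5/8)
  'f': [0/1 + 1/1*5/8, 0/1 + 1/1*1/1) = [5/8, 1/1)
  emit 'e', narrow to [0/1, 3/8)
Step 2: interval [0/1, 3/8), width = 3/8 - 0/1 = 3/8
  'e': [0/1 + 3/8*0/1, 0/1 + 3/8*3/8) = [0/1, 9/64)
  'a': [0/1 + 3/8*3/8, 0/1 + 3/8*1/2) = [9/64, 3/16)
  'b': [0/1 + 3/8*1/2, 0/1 + 3/8*5/8) = [3/16, 15/64)
  'f': [0/1 + 3/8*5/8, 0/1 + 3/8*1/1) = [15/64, 3/8) <- contains code 2433/8192
  emit 'f', narrow to [15/64, 3/8)
Step 3: interval [15/64, 3/8), width = 3/8 - 15/64 = 9/64
  'e': [15/64 + 9/64*0/1, 15/64 + 9/64*3/8) = [15/64, 147/512)
  'a': [15/64 + 9/64*3/8, 15/64 + 9/64*1/2) = [147/512, 39/128) <- contains code 2433/8192
  'b': [15/64 + 9/64*1/2, 15/64 + 9/64*5/8) = [39/128, 165/512)
  'f': [15/64 + 9/64*5/8, 15/64 + 9/64*1/1) = [165/512, 3/8)
  emit 'a', narrow to [147/512, 39/128)
Step 4: interval [147/512, 39/128), width = 39/128 - 147/512 = 9/512
  'e': [147/512 + 9/512*0/1, 147/512 + 9/512*3/8) = [147/512, 1203/4096)
  'a': [147/512 + 9/512*3/8, 147/512 + 9/512*1/2) = [1203/4096, 303/1024)
  'b': [147/512 + 9/512*1/2, 147/512 + 9/512*5/8) = [303/1024, 1221/4096) <- contains code 2433/8192
  'f': [147/512 + 9/512*5/8, 147/512 + 9/512*1/1) = [1221/4096, 39/128)
  emit 'b', narrow to [303/1024, 1221/4096)

Answer: 303/1024 1221/4096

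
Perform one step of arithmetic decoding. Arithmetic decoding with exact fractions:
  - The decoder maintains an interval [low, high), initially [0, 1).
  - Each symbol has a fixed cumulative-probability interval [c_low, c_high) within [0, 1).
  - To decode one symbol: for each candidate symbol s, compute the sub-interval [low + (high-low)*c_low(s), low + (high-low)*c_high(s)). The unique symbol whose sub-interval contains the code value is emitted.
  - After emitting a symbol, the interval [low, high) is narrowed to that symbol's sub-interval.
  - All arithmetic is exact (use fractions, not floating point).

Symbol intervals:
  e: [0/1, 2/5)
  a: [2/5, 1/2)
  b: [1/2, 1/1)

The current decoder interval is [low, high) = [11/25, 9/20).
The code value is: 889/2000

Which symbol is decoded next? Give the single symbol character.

Interval width = high − low = 9/20 − 11/25 = 1/100
Scaled code = (code − low) / width = (889/2000 − 11/25) / 1/100 = 9/20
  e: [0/1, 2/5) 
  a: [2/5, 1/2) ← scaled code falls here ✓
  b: [1/2, 1/1) 

Answer: a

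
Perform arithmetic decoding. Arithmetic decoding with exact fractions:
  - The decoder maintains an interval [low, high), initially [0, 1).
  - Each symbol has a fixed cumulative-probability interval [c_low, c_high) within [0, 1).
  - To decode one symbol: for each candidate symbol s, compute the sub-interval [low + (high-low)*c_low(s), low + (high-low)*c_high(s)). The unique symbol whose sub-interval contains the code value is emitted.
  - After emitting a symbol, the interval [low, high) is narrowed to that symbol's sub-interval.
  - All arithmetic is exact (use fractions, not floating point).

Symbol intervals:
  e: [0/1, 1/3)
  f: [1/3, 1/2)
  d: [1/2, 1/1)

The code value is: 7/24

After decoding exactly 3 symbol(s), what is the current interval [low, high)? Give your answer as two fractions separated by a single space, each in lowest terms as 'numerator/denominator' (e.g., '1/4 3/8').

Answer: 1/4 1/3

Derivation:
Step 1: interval [0/1, 1/1), width = 1/1 - 0/1 = 1/1
  'e': [0/1 + 1/1*0/1, 0/1 + 1/1*1/3) = [0/1, 1/3) <- contains code 7/24
  'f': [0/1 + 1/1*1/3, 0/1 + 1/1*1/2) = [1/3, 1/2)
  'd': [0/1 + 1/1*1/2, 0/1 + 1/1*1/1) = [1/2, 1/1)
  emit 'e', narrow to [0/1, 1/3)
Step 2: interval [0/1, 1/3), width = 1/3 - 0/1 = 1/3
  'e': [0/1 + 1/3*0/1, 0/1 + 1/3*1/3) = [0/1, 1/9)
  'f': [0/1 + 1/3*1/3, 0/1 + 1/3*1/2) = [1/9, 1/6)
  'd': [0/1 + 1/3*1/2, 0/1 + 1/3*1/1) = [1/6, 1/3) <- contains code 7/24
  emit 'd', narrow to [1/6, 1/3)
Step 3: interval [1/6, 1/3), width = 1/3 - 1/6 = 1/6
  'e': [1/6 + 1/6*0/1, 1/6 + 1/6*1/3) = [1/6, 2/9)
  'f': [1/6 + 1/6*1/3, 1/6 + 1/6*1/2) = [2/9, 1/4)
  'd': [1/6 + 1/6*1/2, 1/6 + 1/6*1/1) = [1/4, 1/3) <- contains code 7/24
  emit 'd', narrow to [1/4, 1/3)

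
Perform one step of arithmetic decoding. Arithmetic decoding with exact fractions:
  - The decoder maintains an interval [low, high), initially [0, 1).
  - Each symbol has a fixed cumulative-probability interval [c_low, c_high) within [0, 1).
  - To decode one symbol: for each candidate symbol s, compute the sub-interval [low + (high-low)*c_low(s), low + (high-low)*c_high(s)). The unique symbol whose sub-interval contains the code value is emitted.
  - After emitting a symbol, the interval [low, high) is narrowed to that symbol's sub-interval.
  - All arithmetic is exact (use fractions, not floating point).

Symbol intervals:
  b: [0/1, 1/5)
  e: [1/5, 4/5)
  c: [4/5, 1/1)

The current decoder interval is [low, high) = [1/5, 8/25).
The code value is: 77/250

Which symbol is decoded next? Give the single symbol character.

Interval width = high − low = 8/25 − 1/5 = 3/25
Scaled code = (code − low) / width = (77/250 − 1/5) / 3/25 = 9/10
  b: [0/1, 1/5) 
  e: [1/5, 4/5) 
  c: [4/5, 1/1) ← scaled code falls here ✓

Answer: c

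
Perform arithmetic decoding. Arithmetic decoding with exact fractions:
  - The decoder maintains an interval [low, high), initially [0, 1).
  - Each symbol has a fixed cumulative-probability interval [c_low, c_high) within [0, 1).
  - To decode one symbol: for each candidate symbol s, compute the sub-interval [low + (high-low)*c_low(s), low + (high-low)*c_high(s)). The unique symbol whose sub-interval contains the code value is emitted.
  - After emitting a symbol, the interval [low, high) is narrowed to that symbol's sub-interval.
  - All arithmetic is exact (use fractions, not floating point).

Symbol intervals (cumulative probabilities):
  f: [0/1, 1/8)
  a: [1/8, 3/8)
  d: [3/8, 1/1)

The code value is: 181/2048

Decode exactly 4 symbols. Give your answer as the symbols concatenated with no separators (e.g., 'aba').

Step 1: interval [0/1, 1/1), width = 1/1 - 0/1 = 1/1
  'f': [0/1 + 1/1*0/1, 0/1 + 1/1*1/8) = [0/1, 1/8) <- contains code 181/2048
  'a': [0/1 + 1/1*1/8, 0/1 + 1/1*3/8) = [1/8, 3/8)
  'd': [0/1 + 1/1*3/8, 0/1 + 1/1*1/1) = [3/8, 1/1)
  emit 'f', narrow to [0/1, 1/8)
Step 2: interval [0/1, 1/8), width = 1/8 - 0/1 = 1/8
  'f': [0/1 + 1/8*0/1, 0/1 + 1/8*1/8) = [0/1, 1/64)
  'a': [0/1 + 1/8*1/8, 0/1 + 1/8*3/8) = [1/64, 3/64)
  'd': [0/1 + 1/8*3/8, 0/1 + 1/8*1/1) = [3/64, 1/8) <- contains code 181/2048
  emit 'd', narrow to [3/64, 1/8)
Step 3: interval [3/64, 1/8), width = 1/8 - 3/64 = 5/64
  'f': [3/64 + 5/64*0/1, 3/64 + 5/64*1/8) = [3/64, 29/512)
  'a': [3/64 + 5/64*1/8, 3/64 + 5/64*3/8) = [29/512, 39/512)
  'd': [3/64 + 5/64*3/8, 3/64 + 5/64*1/1) = [39/512, 1/8) <- contains code 181/2048
  emit 'd', narrow to [39/512, 1/8)
Step 4: interval [39/512, 1/8), width = 1/8 - 39/512 = 25/512
  'f': [39/512 + 25/512*0/1, 39/512 + 25/512*1/8) = [39/512, 337/4096)
  'a': [39/512 + 25/512*1/8, 39/512 + 25/512*3/8) = [337/4096, 387/4096) <- contains code 181/2048
  'd': [39/512 + 25/512*3/8, 39/512 + 25/512*1/1) = [387/4096, 1/8)
  emit 'a', narrow to [337/4096, 387/4096)

Answer: fdda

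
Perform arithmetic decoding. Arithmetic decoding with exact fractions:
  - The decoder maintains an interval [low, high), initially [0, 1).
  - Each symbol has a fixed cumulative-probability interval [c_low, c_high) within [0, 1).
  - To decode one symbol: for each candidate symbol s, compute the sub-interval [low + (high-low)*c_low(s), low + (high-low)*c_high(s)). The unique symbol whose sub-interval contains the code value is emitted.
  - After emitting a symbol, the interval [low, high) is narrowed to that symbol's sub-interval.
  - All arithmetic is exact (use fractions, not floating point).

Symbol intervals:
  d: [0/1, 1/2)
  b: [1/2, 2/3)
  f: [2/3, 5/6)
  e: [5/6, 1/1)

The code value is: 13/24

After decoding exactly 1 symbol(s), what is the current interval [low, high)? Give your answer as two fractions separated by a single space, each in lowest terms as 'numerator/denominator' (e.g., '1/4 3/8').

Step 1: interval [0/1, 1/1), width = 1/1 - 0/1 = 1/1
  'd': [0/1 + 1/1*0/1, 0/1 + 1/1*1/2) = [0/1, 1/2)
  'b': [0/1 + 1/1*1/2, 0/1 + 1/1*2/3) = [1/2, 2/3) <- contains code 13/24
  'f': [0/1 + 1/1*2/3, 0/1 + 1/1*5/6) = [2/3, 5/6)
  'e': [0/1 + 1/1*5/6, 0/1 + 1/1*1/1) = [5/6, 1/1)
  emit 'b', narrow to [1/2, 2/3)

Answer: 1/2 2/3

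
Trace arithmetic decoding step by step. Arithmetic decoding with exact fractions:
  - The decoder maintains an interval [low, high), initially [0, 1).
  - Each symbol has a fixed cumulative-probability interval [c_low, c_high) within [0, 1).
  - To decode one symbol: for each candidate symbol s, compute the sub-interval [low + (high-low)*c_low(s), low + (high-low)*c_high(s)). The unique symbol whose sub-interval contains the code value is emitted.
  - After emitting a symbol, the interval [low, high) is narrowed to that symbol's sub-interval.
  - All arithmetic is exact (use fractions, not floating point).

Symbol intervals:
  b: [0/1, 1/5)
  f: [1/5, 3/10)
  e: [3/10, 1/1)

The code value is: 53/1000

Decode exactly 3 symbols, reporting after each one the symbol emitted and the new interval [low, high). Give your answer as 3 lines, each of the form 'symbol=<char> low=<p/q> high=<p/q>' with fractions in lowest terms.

Step 1: interval [0/1, 1/1), width = 1/1 - 0/1 = 1/1
  'b': [0/1 + 1/1*0/1, 0/1 + 1/1*1/5) = [0/1, 1/5) <- contains code 53/1000
  'f': [0/1 + 1/1*1/5, 0/1 + 1/1*3/10) = [1/5, 3/10)
  'e': [0/1 + 1/1*3/10, 0/1 + 1/1*1/1) = [3/10, 1/1)
  emit 'b', narrow to [0/1, 1/5)
Step 2: interval [0/1, 1/5), width = 1/5 - 0/1 = 1/5
  'b': [0/1 + 1/5*0/1, 0/1 + 1/5*1/5) = [0/1, 1/25)
  'f': [0/1 + 1/5*1/5, 0/1 + 1/5*3/10) = [1/25, 3/50) <- contains code 53/1000
  'e': [0/1 + 1/5*3/10, 0/1 + 1/5*1/1) = [3/50, 1/5)
  emit 'f', narrow to [1/25, 3/50)
Step 3: interval [1/25, 3/50), width = 3/50 - 1/25 = 1/50
  'b': [1/25 + 1/50*0/1, 1/25 + 1/50*1/5) = [1/25, 11/250)
  'f': [1/25 + 1/50*1/5, 1/25 + 1/50*3/10) = [11/250, 23/500)
  'e': [1/25 + 1/50*3/10, 1/25 + 1/50*1/1) = [23/500, 3/50) <- contains code 53/1000
  emit 'e', narrow to [23/500, 3/50)

Answer: symbol=b low=0/1 high=1/5
symbol=f low=1/25 high=3/50
symbol=e low=23/500 high=3/50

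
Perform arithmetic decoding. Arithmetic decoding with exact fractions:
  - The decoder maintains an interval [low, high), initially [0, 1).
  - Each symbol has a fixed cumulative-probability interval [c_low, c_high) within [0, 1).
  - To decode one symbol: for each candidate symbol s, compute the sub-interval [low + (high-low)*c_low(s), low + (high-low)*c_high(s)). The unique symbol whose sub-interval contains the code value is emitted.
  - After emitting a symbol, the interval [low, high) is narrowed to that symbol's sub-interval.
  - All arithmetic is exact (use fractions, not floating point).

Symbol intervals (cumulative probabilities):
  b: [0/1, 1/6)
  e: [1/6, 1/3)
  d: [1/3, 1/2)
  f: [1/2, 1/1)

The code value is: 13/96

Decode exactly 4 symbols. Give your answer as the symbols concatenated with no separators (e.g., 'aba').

Step 1: interval [0/1, 1/1), width = 1/1 - 0/1 = 1/1
  'b': [0/1 + 1/1*0/1, 0/1 + 1/1*1/6) = [0/1, 1/6) <- contains code 13/96
  'e': [0/1 + 1/1*1/6, 0/1 + 1/1*1/3) = [1/6, 1/3)
  'd': [0/1 + 1/1*1/3, 0/1 + 1/1*1/2) = [1/3, 1/2)
  'f': [0/1 + 1/1*1/2, 0/1 + 1/1*1/1) = [1/2, 1/1)
  emit 'b', narrow to [0/1, 1/6)
Step 2: interval [0/1, 1/6), width = 1/6 - 0/1 = 1/6
  'b': [0/1 + 1/6*0/1, 0/1 + 1/6*1/6) = [0/1, 1/36)
  'e': [0/1 + 1/6*1/6, 0/1 + 1/6*1/3) = [1/36, 1/18)
  'd': [0/1 + 1/6*1/3, 0/1 + 1/6*1/2) = [1/18, 1/12)
  'f': [0/1 + 1/6*1/2, 0/1 + 1/6*1/1) = [1/12, 1/6) <- contains code 13/96
  emit 'f', narrow to [1/12, 1/6)
Step 3: interval [1/12, 1/6), width = 1/6 - 1/12 = 1/12
  'b': [1/12 + 1/12*0/1, 1/12 + 1/12*1/6) = [1/12, 7/72)
  'e': [1/12 + 1/12*1/6, 1/12 + 1/12*1/3) = [7/72, 1/9)
  'd': [1/12 + 1/12*1/3, 1/12 + 1/12*1/2) = [1/9, 1/8)
  'f': [1/12 + 1/12*1/2, 1/12 + 1/12*1/1) = [1/8, 1/6) <- contains code 13/96
  emit 'f', narrow to [1/8, 1/6)
Step 4: interval [1/8, 1/6), width = 1/6 - 1/8 = 1/24
  'b': [1/8 + 1/24*0/1, 1/8 + 1/24*1/6) = [1/8, 19/144)
  'e': [1/8 + 1/24*1/6, 1/8 + 1/24*1/3) = [19/144, 5/36) <- contains code 13/96
  'd': [1/8 + 1/24*1/3, 1/8 + 1/24*1/2) = [5/36, 7/48)
  'f': [1/8 + 1/24*1/2, 1/8 + 1/24*1/1) = [7/48, 1/6)
  emit 'e', narrow to [19/144, 5/36)

Answer: bffe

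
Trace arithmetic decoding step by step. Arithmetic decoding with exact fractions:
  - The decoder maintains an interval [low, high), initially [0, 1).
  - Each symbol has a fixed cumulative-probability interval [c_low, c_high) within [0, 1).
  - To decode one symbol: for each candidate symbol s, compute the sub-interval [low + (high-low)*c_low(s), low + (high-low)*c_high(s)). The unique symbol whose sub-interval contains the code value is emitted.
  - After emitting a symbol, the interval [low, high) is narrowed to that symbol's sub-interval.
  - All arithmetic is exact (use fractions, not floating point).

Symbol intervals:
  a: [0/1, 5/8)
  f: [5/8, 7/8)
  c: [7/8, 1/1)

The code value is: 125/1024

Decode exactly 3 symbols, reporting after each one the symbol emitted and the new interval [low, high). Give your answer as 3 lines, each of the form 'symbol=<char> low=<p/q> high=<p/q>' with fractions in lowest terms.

Step 1: interval [0/1, 1/1), width = 1/1 - 0/1 = 1/1
  'a': [0/1 + 1/1*0/1, 0/1 + 1/1*5/8) = [0/1, 5/8) <- contains code 125/1024
  'f': [0/1 + 1/1*5/8, 0/1 + 1/1*7/8) = [5/8, 7/8)
  'c': [0/1 + 1/1*7/8, 0/1 + 1/1*1/1) = [7/8, 1/1)
  emit 'a', narrow to [0/1, 5/8)
Step 2: interval [0/1, 5/8), width = 5/8 - 0/1 = 5/8
  'a': [0/1 + 5/8*0/1, 0/1 + 5/8*5/8) = [0/1, 25/64) <- contains code 125/1024
  'f': [0/1 + 5/8*5/8, 0/1 + 5/8*7/8) = [25/64, 35/64)
  'c': [0/1 + 5/8*7/8, 0/1 + 5/8*1/1) = [35/64, 5/8)
  emit 'a', narrow to [0/1, 25/64)
Step 3: interval [0/1, 25/64), width = 25/64 - 0/1 = 25/64
  'a': [0/1 + 25/64*0/1, 0/1 + 25/64*5/8) = [0/1, 125/512) <- contains code 125/1024
  'f': [0/1 + 25/64*5/8, 0/1 + 25/64*7/8) = [125/512, 175/512)
  'c': [0/1 + 25/64*7/8, 0/1 + 25/64*1/1) = [175/512, 25/64)
  emit 'a', narrow to [0/1, 125/512)

Answer: symbol=a low=0/1 high=5/8
symbol=a low=0/1 high=25/64
symbol=a low=0/1 high=125/512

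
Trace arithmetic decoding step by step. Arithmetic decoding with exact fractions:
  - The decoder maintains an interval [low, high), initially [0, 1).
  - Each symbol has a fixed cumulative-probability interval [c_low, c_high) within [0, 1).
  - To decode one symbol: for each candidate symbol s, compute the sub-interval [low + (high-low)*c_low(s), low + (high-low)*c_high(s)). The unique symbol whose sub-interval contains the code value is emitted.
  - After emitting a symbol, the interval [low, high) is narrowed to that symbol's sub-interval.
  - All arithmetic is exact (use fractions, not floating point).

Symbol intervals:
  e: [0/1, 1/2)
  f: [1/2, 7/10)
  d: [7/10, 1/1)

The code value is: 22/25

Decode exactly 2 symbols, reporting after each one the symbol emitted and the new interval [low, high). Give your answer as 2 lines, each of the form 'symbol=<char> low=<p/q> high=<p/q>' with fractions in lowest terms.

Step 1: interval [0/1, 1/1), width = 1/1 - 0/1 = 1/1
  'e': [0/1 + 1/1*0/1, 0/1 + 1/1*1/2) = [0/1, 1/2)
  'f': [0/1 + 1/1*1/2, 0/1 + 1/1*7/10) = [1/2, 7/10)
  'd': [0/1 + 1/1*7/10, 0/1 + 1/1*1/1) = [7/10, 1/1) <- contains code 22/25
  emit 'd', narrow to [7/10, 1/1)
Step 2: interval [7/10, 1/1), width = 1/1 - 7/10 = 3/10
  'e': [7/10 + 3/10*0/1, 7/10 + 3/10*1/2) = [7/10, 17/20)
  'f': [7/10 + 3/10*1/2, 7/10 + 3/10*7/10) = [17/20, 91/100) <- contains code 22/25
  'd': [7/10 + 3/10*7/10, 7/10 + 3/10*1/1) = [91/100, 1/1)
  emit 'f', narrow to [17/20, 91/100)

Answer: symbol=d low=7/10 high=1/1
symbol=f low=17/20 high=91/100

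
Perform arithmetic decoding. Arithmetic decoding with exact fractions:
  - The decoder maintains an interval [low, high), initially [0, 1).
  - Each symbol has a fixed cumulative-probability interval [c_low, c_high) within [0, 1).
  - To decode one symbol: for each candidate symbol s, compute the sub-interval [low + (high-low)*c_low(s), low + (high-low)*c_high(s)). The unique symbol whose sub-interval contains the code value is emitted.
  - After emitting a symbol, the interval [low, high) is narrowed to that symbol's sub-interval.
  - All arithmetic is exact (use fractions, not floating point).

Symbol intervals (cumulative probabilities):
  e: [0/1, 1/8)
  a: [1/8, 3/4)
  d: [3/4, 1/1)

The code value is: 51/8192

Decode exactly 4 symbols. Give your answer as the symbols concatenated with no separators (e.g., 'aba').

Step 1: interval [0/1, 1/1), width = 1/1 - 0/1 = 1/1
  'e': [0/1 + 1/1*0/1, 0/1 + 1/1*1/8) = [0/1, 1/8) <- contains code 51/8192
  'a': [0/1 + 1/1*1/8, 0/1 + 1/1*3/4) = [1/8, 3/4)
  'd': [0/1 + 1/1*3/4, 0/1 + 1/1*1/1) = [3/4, 1/1)
  emit 'e', narrow to [0/1, 1/8)
Step 2: interval [0/1, 1/8), width = 1/8 - 0/1 = 1/8
  'e': [0/1 + 1/8*0/1, 0/1 + 1/8*1/8) = [0/1, 1/64) <- contains code 51/8192
  'a': [0/1 + 1/8*1/8, 0/1 + 1/8*3/4) = [1/64, 3/32)
  'd': [0/1 + 1/8*3/4, 0/1 + 1/8*1/1) = [3/32, 1/8)
  emit 'e', narrow to [0/1, 1/64)
Step 3: interval [0/1, 1/64), width = 1/64 - 0/1 = 1/64
  'e': [0/1 + 1/64*0/1, 0/1 + 1/64*1/8) = [0/1, 1/512)
  'a': [0/1 + 1/64*1/8, 0/1 + 1/64*3/4) = [1/512, 3/256) <- contains code 51/8192
  'd': [0/1 + 1/64*3/4, 0/1 + 1/64*1/1) = [3/256, 1/64)
  emit 'a', narrow to [1/512, 3/256)
Step 4: interval [1/512, 3/256), width = 3/256 - 1/512 = 5/512
  'e': [1/512 + 5/512*0/1, 1/512 + 5/512*1/8) = [1/512, 13/4096)
  'a': [1/512 + 5/512*1/8, 1/512 + 5/512*3/4) = [13/4096, 19/2048) <- contains code 51/8192
  'd': [1/512 + 5/512*3/4, 1/512 + 5/512*1/1) = [19/2048, 3/256)
  emit 'a', narrow to [13/4096, 19/2048)

Answer: eeaa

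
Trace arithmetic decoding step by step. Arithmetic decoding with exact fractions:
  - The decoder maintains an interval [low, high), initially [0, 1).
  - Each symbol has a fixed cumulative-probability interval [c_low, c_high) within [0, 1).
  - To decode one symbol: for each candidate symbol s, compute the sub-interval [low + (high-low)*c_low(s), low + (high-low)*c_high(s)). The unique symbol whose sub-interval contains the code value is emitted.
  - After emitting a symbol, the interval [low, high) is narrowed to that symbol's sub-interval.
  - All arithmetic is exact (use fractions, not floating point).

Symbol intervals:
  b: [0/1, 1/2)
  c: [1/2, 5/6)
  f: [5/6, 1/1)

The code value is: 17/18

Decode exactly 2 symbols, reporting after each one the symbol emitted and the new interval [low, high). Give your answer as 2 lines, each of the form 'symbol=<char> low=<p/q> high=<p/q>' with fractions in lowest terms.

Answer: symbol=f low=5/6 high=1/1
symbol=c low=11/12 high=35/36

Derivation:
Step 1: interval [0/1, 1/1), width = 1/1 - 0/1 = 1/1
  'b': [0/1 + 1/1*0/1, 0/1 + 1/1*1/2) = [0/1, 1/2)
  'c': [0/1 + 1/1*1/2, 0/1 + 1/1*5/6) = [1/2, 5/6)
  'f': [0/1 + 1/1*5/6, 0/1 + 1/1*1/1) = [5/6, 1/1) <- contains code 17/18
  emit 'f', narrow to [5/6, 1/1)
Step 2: interval [5/6, 1/1), width = 1/1 - 5/6 = 1/6
  'b': [5/6 + 1/6*0/1, 5/6 + 1/6*1/2) = [5/6, 11/12)
  'c': [5/6 + 1/6*1/2, 5/6 + 1/6*5/6) = [11/12, 35/36) <- contains code 17/18
  'f': [5/6 + 1/6*5/6, 5/6 + 1/6*1/1) = [35/36, 1/1)
  emit 'c', narrow to [11/12, 35/36)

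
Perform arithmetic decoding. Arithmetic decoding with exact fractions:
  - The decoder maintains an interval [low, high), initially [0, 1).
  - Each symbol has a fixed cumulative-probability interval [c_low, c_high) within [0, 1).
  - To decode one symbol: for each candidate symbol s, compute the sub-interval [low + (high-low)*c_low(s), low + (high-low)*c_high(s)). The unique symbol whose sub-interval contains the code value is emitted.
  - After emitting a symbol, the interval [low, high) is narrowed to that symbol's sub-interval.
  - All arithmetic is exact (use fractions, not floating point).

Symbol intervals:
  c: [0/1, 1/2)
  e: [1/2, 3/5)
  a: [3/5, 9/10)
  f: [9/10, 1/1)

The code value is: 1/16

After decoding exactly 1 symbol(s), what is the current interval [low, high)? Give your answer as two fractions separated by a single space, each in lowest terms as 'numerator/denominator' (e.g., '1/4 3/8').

Step 1: interval [0/1, 1/1), width = 1/1 - 0/1 = 1/1
  'c': [0/1 + 1/1*0/1, 0/1 + 1/1*1/2) = [0/1, 1/2) <- contains code 1/16
  'e': [0/1 + 1/1*1/2, 0/1 + 1/1*3/5) = [1/2, 3/5)
  'a': [0/1 + 1/1*3/5, 0/1 + 1/1*9/10) = [3/5, 9/10)
  'f': [0/1 + 1/1*9/10, 0/1 + 1/1*1/1) = [9/10, 1/1)
  emit 'c', narrow to [0/1, 1/2)

Answer: 0/1 1/2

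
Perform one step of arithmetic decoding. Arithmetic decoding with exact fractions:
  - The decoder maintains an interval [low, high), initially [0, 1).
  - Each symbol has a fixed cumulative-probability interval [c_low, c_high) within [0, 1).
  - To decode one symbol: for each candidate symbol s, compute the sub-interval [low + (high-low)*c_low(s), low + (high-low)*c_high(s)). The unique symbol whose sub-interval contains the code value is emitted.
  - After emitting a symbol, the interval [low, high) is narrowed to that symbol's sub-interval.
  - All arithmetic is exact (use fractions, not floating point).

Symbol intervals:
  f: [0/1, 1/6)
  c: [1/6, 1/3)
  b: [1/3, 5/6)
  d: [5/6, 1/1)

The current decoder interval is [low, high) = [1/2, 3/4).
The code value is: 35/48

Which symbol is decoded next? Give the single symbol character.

Interval width = high − low = 3/4 − 1/2 = 1/4
Scaled code = (code − low) / width = (35/48 − 1/2) / 1/4 = 11/12
  f: [0/1, 1/6) 
  c: [1/6, 1/3) 
  b: [1/3, 5/6) 
  d: [5/6, 1/1) ← scaled code falls here ✓

Answer: d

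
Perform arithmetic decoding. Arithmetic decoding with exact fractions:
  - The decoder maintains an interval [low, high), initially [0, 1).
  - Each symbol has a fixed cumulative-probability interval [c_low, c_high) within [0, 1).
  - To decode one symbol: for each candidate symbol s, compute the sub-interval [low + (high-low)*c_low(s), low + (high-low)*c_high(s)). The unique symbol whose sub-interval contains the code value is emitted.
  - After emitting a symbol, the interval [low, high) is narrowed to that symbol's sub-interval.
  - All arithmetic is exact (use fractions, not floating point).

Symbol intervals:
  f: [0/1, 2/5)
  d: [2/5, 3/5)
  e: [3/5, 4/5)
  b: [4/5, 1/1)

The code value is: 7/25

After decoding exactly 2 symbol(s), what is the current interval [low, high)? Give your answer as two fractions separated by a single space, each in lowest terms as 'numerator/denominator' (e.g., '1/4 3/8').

Answer: 6/25 8/25

Derivation:
Step 1: interval [0/1, 1/1), width = 1/1 - 0/1 = 1/1
  'f': [0/1 + 1/1*0/1, 0/1 + 1/1*2/5) = [0/1, 2/5) <- contains code 7/25
  'd': [0/1 + 1/1*2/5, 0/1 + 1/1*3/5) = [2/5, 3/5)
  'e': [0/1 + 1/1*3/5, 0/1 + 1/1*4/5) = [3/5, 4/5)
  'b': [0/1 + 1/1*4/5, 0/1 + 1/1*1/1) = [4/5, 1/1)
  emit 'f', narrow to [0/1, 2/5)
Step 2: interval [0/1, 2/5), width = 2/5 - 0/1 = 2/5
  'f': [0/1 + 2/5*0/1, 0/1 + 2/5*2/5) = [0/1, 4/25)
  'd': [0/1 + 2/5*2/5, 0/1 + 2/5*3/5) = [4/25, 6/25)
  'e': [0/1 + 2/5*3/5, 0/1 + 2/5*4/5) = [6/25, 8/25) <- contains code 7/25
  'b': [0/1 + 2/5*4/5, 0/1 + 2/5*1/1) = [8/25, 2/5)
  emit 'e', narrow to [6/25, 8/25)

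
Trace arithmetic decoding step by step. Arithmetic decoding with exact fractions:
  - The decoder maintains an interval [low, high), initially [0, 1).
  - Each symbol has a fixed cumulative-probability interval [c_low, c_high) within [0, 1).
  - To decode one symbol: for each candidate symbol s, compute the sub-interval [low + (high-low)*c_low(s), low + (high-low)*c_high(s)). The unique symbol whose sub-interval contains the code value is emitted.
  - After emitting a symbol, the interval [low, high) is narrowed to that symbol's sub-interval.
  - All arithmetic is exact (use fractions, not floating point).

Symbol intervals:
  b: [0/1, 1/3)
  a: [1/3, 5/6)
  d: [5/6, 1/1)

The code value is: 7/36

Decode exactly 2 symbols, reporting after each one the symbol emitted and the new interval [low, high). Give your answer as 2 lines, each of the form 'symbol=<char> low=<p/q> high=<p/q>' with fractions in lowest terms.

Answer: symbol=b low=0/1 high=1/3
symbol=a low=1/9 high=5/18

Derivation:
Step 1: interval [0/1, 1/1), width = 1/1 - 0/1 = 1/1
  'b': [0/1 + 1/1*0/1, 0/1 + 1/1*1/3) = [0/1, 1/3) <- contains code 7/36
  'a': [0/1 + 1/1*1/3, 0/1 + 1/1*5/6) = [1/3, 5/6)
  'd': [0/1 + 1/1*5/6, 0/1 + 1/1*1/1) = [5/6, 1/1)
  emit 'b', narrow to [0/1, 1/3)
Step 2: interval [0/1, 1/3), width = 1/3 - 0/1 = 1/3
  'b': [0/1 + 1/3*0/1, 0/1 + 1/3*1/3) = [0/1, 1/9)
  'a': [0/1 + 1/3*1/3, 0/1 + 1/3*5/6) = [1/9, 5/18) <- contains code 7/36
  'd': [0/1 + 1/3*5/6, 0/1 + 1/3*1/1) = [5/18, 1/3)
  emit 'a', narrow to [1/9, 5/18)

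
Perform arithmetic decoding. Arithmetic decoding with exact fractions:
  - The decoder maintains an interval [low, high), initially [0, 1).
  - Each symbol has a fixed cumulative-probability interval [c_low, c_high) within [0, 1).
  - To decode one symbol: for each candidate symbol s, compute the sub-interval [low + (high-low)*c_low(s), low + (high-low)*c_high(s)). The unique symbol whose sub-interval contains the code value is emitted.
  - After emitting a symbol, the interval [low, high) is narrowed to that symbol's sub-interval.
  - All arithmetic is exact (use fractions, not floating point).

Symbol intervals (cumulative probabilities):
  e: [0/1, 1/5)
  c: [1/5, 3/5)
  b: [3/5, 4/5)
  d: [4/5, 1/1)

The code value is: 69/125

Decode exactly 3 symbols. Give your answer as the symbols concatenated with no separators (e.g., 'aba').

Step 1: interval [0/1, 1/1), width = 1/1 - 0/1 = 1/1
  'e': [0/1 + 1/1*0/1, 0/1 + 1/1*1/5) = [0/1, 1/5)
  'c': [0/1 + 1/1*1/5, 0/1 + 1/1*3/5) = [1/5, 3/5) <- contains code 69/125
  'b': [0/1 + 1/1*3/5, 0/1 + 1/1*4/5) = [3/5, 4/5)
  'd': [0/1 + 1/1*4/5, 0/1 + 1/1*1/1) = [4/5, 1/1)
  emit 'c', narrow to [1/5, 3/5)
Step 2: interval [1/5, 3/5), width = 3/5 - 1/5 = 2/5
  'e': [1/5 + 2/5*0/1, 1/5 + 2/5*1/5) = [1/5, 7/25)
  'c': [1/5 + 2/5*1/5, 1/5 + 2/5*3/5) = [7/25, 11/25)
  'b': [1/5 + 2/5*3/5, 1/5 + 2/5*4/5) = [11/25, 13/25)
  'd': [1/5 + 2/5*4/5, 1/5 + 2/5*1/1) = [13/25, 3/5) <- contains code 69/125
  emit 'd', narrow to [13/25, 3/5)
Step 3: interval [13/25, 3/5), width = 3/5 - 13/25 = 2/25
  'e': [13/25 + 2/25*0/1, 13/25 + 2/25*1/5) = [13/25, 67/125)
  'c': [13/25 + 2/25*1/5, 13/25 + 2/25*3/5) = [67/125, 71/125) <- contains code 69/125
  'b': [13/25 + 2/25*3/5, 13/25 + 2/25*4/5) = [71/125, 73/125)
  'd': [13/25 + 2/25*4/5, 13/25 + 2/25*1/1) = [73/125, 3/5)
  emit 'c', narrow to [67/125, 71/125)

Answer: cdc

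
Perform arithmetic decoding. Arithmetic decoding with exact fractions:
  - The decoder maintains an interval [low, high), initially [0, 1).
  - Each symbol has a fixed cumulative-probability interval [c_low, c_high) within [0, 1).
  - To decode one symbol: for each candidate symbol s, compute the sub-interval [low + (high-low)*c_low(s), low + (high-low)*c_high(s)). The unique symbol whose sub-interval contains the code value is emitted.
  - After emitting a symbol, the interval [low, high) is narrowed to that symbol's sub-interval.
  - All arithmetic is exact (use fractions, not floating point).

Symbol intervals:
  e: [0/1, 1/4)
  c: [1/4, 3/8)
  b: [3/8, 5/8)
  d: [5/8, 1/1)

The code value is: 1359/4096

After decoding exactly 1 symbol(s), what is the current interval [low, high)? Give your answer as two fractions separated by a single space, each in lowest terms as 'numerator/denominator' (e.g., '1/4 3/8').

Step 1: interval [0/1, 1/1), width = 1/1 - 0/1 = 1/1
  'e': [0/1 + 1/1*0/1, 0/1 + 1/1*1/4) = [0/1, 1/4)
  'c': [0/1 + 1/1*1/4, 0/1 + 1/1*3/8) = [1/4, 3/8) <- contains code 1359/4096
  'b': [0/1 + 1/1*3/8, 0/1 + 1/1*5/8) = [3/8, 5/8)
  'd': [0/1 + 1/1*5/8, 0/1 + 1/1*1/1) = [5/8, 1/1)
  emit 'c', narrow to [1/4, 3/8)

Answer: 1/4 3/8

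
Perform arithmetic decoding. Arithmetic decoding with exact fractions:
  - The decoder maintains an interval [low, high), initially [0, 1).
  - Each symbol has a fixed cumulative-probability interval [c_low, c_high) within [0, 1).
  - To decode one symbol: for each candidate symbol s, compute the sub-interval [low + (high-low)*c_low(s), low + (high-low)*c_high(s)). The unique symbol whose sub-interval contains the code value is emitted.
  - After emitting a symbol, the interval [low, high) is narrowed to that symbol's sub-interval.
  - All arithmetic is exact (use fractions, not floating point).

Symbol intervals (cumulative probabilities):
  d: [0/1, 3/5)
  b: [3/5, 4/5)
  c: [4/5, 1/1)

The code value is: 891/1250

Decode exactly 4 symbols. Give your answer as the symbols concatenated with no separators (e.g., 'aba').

Step 1: interval [0/1, 1/1), width = 1/1 - 0/1 = 1/1
  'd': [0/1 + 1/1*0/1, 0/1 + 1/1*3/5) = [0/1, 3/5)
  'b': [0/1 + 1/1*3/5, 0/1 + 1/1*4/5) = [3/5, 4/5) <- contains code 891/1250
  'c': [0/1 + 1/1*4/5, 0/1 + 1/1*1/1) = [4/5, 1/1)
  emit 'b', narrow to [3/5, 4/5)
Step 2: interval [3/5, 4/5), width = 4/5 - 3/5 = 1/5
  'd': [3/5 + 1/5*0/1, 3/5 + 1/5*3/5) = [3/5, 18/25) <- contains code 891/1250
  'b': [3/5 + 1/5*3/5, 3/5 + 1/5*4/5) = [18/25, 19/25)
  'c': [3/5 + 1/5*4/5, 3/5 + 1/5*1/1) = [19/25, 4/5)
  emit 'd', narrow to [3/5, 18/25)
Step 3: interval [3/5, 18/25), width = 18/25 - 3/5 = 3/25
  'd': [3/5 + 3/25*0/1, 3/5 + 3/25*3/5) = [3/5, 84/125)
  'b': [3/5 + 3/25*3/5, 3/5 + 3/25*4/5) = [84/125, 87/125)
  'c': [3/5 + 3/25*4/5, 3/5 + 3/25*1/1) = [87/125, 18/25) <- contains code 891/1250
  emit 'c', narrow to [87/125, 18/25)
Step 4: interval [87/125, 18/25), width = 18/25 - 87/125 = 3/125
  'd': [87/125 + 3/125*0/1, 87/125 + 3/125*3/5) = [87/125, 444/625)
  'b': [87/125 + 3/125*3/5, 87/125 + 3/125*4/5) = [444/625, 447/625) <- contains code 891/1250
  'c': [87/125 + 3/125*4/5, 87/125 + 3/125*1/1) = [447/625, 18/25)
  emit 'b', narrow to [444/625, 447/625)

Answer: bdcb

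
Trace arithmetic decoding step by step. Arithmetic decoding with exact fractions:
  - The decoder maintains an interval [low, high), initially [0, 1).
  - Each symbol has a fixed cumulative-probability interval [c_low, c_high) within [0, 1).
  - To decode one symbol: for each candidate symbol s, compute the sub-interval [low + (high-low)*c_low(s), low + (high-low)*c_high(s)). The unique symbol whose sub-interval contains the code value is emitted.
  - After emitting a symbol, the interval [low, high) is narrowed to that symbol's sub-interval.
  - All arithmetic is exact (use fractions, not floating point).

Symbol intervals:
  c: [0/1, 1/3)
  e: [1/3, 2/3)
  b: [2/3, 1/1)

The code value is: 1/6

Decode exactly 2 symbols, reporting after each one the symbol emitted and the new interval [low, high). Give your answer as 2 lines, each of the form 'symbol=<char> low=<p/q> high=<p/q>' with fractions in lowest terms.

Step 1: interval [0/1, 1/1), width = 1/1 - 0/1 = 1/1
  'c': [0/1 + 1/1*0/1, 0/1 + 1/1*1/3) = [0/1, 1/3) <- contains code 1/6
  'e': [0/1 + 1/1*1/3, 0/1 + 1/1*2/3) = [1/3, 2/3)
  'b': [0/1 + 1/1*2/3, 0/1 + 1/1*1/1) = [2/3, 1/1)
  emit 'c', narrow to [0/1, 1/3)
Step 2: interval [0/1, 1/3), width = 1/3 - 0/1 = 1/3
  'c': [0/1 + 1/3*0/1, 0/1 + 1/3*1/3) = [0/1, 1/9)
  'e': [0/1 + 1/3*1/3, 0/1 + 1/3*2/3) = [1/9, 2/9) <- contains code 1/6
  'b': [0/1 + 1/3*2/3, 0/1 + 1/3*1/1) = [2/9, 1/3)
  emit 'e', narrow to [1/9, 2/9)

Answer: symbol=c low=0/1 high=1/3
symbol=e low=1/9 high=2/9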